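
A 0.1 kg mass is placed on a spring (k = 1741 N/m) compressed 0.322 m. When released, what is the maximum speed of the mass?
½kx² = ½mv² → v = x√(k/m) = 0.322×√(1741/0.1) = 42.49 m/s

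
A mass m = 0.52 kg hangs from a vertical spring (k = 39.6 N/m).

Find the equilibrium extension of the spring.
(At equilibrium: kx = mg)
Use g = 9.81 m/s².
x_eq = mg/k = 0.52×9.81/39.6 = 0.1288 m = 12.88 cm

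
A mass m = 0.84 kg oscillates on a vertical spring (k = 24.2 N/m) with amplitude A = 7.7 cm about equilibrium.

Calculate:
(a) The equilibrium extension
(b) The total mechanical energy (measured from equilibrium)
x_eq = mg/k = 0.84×9.81/24.2 = 0.3405 m = 34.05 cm
E = ½kA² = ½×24.2×(0.077)² = 0.07174 J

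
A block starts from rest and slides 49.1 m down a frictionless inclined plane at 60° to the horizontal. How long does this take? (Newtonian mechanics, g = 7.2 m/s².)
a = g sin(θ) = 7.2 × sin(60°) = 6.24 m/s²
t = √(2d/a) = √(2 × 49.1 / 6.24) = 3.97 s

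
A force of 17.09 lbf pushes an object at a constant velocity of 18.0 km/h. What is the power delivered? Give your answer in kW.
P = Fv = 76.02 N × 5 m/s = 380.1 W = 0.3801 kW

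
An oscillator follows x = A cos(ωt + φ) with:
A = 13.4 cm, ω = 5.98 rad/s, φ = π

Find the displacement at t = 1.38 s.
x = A cos(ωt + φ) = 13.4×cos(5.98×1.38 + π) = 5.199 cm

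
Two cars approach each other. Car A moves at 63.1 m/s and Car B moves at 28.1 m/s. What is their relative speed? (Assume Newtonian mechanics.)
v_rel = v_A + v_B = 63.1 + 28.1 = 91.2 m/s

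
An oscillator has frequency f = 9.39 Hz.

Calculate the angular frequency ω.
ω = 2πf = 2π×9.39 = 59 rad/s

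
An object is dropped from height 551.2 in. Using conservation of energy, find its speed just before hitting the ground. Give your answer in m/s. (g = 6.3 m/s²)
mgh = ½mv² → v = √(2gh) = √(2×6.3×14) = 13.28 m/s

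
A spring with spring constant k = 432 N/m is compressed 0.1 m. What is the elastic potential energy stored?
PE = ½kx² = ½×432×0.1² = 2.16 J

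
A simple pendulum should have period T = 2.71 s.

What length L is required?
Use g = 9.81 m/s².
T = 2π√(L/g) → L = g(T/2π)² = 9.81×(2.71/2π)² = 1.825 m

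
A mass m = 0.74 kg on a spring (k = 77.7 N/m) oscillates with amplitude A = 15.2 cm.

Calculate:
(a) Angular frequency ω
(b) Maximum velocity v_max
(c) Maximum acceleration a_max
ω = √(k/m) = √(77.7/0.74) = 10.25 rad/s
v_max = ωA = 10.25×0.152 = 1.558 m/s
a_max = ω²A = 10.25²×0.152 = 15.96 m/s²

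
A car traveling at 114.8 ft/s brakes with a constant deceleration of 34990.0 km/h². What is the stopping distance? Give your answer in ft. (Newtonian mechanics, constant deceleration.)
d = v₀² / (2a) (with unit conversion) = 743.9 ft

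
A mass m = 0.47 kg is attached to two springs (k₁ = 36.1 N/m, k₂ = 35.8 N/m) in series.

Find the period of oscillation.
k_eq = k₁k₂/(k₁+k₂) = 17.97 N/m
T = 2π√(m/k_eq) = 2π√(0.47/17.97) = 1.016 s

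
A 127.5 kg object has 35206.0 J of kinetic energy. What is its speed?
KE = ½mv² → v = √(2KE/m) = √(2×35206.0/127.5) = 23.5 m/s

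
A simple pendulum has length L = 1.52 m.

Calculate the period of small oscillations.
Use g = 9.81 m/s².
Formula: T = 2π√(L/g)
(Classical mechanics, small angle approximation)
T = 2π√(L/g) = 2π√(1.52/9.81) = 2.473 s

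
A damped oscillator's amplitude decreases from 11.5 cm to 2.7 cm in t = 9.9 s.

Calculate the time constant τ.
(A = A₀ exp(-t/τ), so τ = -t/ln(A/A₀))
A/A₀ = 2.7/11.5 = 0.2348; ln(A/A₀) = -1.449
τ = −t/ln(A/A₀) = −9.9/-1.449 = 6.832 s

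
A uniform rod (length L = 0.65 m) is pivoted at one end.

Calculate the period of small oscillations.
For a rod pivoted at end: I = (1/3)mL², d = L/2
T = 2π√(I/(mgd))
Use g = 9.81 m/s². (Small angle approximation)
I/m = (1/3)L² = 0.1408 m²; d = L/2 = 0.325 m
T = 2π√(I/(mgd)) = 2π√(0.1408/(9.81×0.325)) = 1.321 s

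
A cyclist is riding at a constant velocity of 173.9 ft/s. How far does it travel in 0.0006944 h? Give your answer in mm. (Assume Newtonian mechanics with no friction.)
d = vt (with unit conversion) = 132500.0 mm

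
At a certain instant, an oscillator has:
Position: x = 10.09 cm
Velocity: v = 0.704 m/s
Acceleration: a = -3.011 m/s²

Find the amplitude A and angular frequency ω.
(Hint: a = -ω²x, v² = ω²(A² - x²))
a = −ω²x → ω = √(|a|/x) = √(3.011/0.1009) = 5.463 rad/s
v² = ω²(A² − x²) → A = √(x² + v²/ω²) = √(0.1009² + 0.704²/5.463²) = 0.1637 m = 16.37 cm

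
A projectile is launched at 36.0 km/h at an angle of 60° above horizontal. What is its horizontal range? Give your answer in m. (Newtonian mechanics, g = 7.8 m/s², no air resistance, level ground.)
R = v₀² sin(2θ) / g (with unit conversion) = 11.1 m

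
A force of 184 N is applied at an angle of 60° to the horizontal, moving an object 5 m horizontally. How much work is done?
W = Fd cosθ = 184×5×cos(60°) = 460.0 J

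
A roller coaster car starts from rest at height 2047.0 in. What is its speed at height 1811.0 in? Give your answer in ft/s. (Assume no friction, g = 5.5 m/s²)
mgh₁ = ½mv₂² + mgh₂ → v₂ = √(2g(h₁−h₂)) = √(2×5.5×(51.99−46)) = 8.12 m/s = 26.64 ft/s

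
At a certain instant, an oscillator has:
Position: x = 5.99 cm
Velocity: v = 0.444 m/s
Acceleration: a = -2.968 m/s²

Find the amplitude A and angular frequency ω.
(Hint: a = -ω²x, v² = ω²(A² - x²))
a = −ω²x → ω = √(|a|/x) = √(2.968/0.0599) = 7.039 rad/s
v² = ω²(A² − x²) → A = √(x² + v²/ω²) = √(0.0599² + 0.444²/7.039²) = 0.08699 m = 8.699 cm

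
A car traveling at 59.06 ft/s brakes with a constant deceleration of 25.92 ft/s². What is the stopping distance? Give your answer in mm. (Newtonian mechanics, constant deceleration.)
d = v₀² / (2a) (with unit conversion) = 20510.0 mm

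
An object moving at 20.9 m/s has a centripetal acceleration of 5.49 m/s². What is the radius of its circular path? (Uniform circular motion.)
r = v²/a_c = 20.9²/5.49 = 79.56 m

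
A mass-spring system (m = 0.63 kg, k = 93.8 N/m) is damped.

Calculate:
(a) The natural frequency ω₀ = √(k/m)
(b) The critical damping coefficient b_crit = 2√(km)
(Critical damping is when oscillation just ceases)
ω₀ = √(k/m) = √(93.8/0.63) = 12.2 rad/s
b_crit = 2√(km) = 2√(93.8×0.63) = 15.37 kg/s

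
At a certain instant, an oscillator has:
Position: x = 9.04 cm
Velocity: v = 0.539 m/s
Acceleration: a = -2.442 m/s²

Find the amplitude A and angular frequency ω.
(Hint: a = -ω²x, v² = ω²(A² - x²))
a = −ω²x → ω = √(|a|/x) = √(2.442/0.0904) = 5.197 rad/s
v² = ω²(A² − x²) → A = √(x² + v²/ω²) = √(0.0904² + 0.539²/5.197²) = 0.1376 m = 13.76 cm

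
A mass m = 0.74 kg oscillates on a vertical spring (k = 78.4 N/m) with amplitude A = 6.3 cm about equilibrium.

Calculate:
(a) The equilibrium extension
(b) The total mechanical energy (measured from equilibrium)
x_eq = mg/k = 0.74×9.81/78.4 = 0.09259 m = 9.259 cm
E = ½kA² = ½×78.4×(0.063)² = 0.1556 J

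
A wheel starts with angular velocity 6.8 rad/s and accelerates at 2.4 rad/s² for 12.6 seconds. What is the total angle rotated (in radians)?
θ = ω₀t + ½αt² = 6.8×12.6 + ½×2.4×12.6² = 276.19 rad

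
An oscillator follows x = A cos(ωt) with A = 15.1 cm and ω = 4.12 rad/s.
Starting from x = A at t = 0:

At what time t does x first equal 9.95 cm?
cos(ωt) = x/A = 9.95/15.1 = 0.6589
ωt = arccos(0.6589) = 0.8514 rad
t = 0.8514/4.12 = 0.2066 s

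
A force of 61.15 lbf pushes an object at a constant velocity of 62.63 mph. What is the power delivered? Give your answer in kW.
P = Fv = 272 N × 28 m/s = 7616 W = 7.616 kW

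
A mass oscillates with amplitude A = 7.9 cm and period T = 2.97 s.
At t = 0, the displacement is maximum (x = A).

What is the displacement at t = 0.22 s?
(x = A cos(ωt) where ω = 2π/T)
ω = 2π/T = 2π/2.97 = 2.116 rad/s
x = A cos(ωt) = 7.9×cos(2.116×0.22) = 7.06 cm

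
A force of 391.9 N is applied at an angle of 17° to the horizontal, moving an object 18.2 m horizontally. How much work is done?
W = Fd cosθ = 391.9×18.2×cos(17°) = 6820.9 J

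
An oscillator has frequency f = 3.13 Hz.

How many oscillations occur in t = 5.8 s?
n = f×t = 3.13×5.8 = 18.15 oscillations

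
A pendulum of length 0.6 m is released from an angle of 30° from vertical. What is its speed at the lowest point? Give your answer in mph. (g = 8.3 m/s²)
h = L(1 − cosθ) = 0.6×(1 − cos30°) = 0.08038 m
v = √(2gh) = √(2×8.3×0.08038) = 1.155 m/s = 2.584 mph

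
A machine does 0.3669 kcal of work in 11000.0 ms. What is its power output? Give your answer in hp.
P = W/t = 1535 J / 11 s = 139.6 W = 0.1871 hp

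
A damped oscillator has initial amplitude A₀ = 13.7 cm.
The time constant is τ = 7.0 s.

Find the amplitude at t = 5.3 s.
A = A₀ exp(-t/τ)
A = A₀ exp(−t/τ) = 13.7×exp(−5.3/7.0) = 6.425 cm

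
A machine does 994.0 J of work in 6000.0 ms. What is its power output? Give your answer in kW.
P = W/t = 994 J / 6 s = 165.7 W = 0.1657 kW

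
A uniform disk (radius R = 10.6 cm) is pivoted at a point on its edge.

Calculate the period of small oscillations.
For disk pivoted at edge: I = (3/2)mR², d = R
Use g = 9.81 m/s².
I/m = (3/2)R² = 0.01685 m²; d = R = 0.106 m
T = 2π√((3/2)R²/(gR)) = 2π√(3R/(2g)) = 0.7999 s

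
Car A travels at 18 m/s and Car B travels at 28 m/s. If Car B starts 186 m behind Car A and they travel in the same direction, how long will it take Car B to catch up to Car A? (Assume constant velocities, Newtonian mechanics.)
Relative speed: v_rel = 28 - 18 = 10 m/s
Time to catch: t = d₀/v_rel = 186/10 = 18.6 s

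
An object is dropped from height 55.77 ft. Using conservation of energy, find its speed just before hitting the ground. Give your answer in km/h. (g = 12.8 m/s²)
mgh = ½mv² → v = √(2gh) = √(2×12.8×17) = 20.86 m/s = 75.1 km/h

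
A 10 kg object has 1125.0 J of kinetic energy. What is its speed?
KE = ½mv² → v = √(2KE/m) = √(2×1125.0/10) = 15.0 m/s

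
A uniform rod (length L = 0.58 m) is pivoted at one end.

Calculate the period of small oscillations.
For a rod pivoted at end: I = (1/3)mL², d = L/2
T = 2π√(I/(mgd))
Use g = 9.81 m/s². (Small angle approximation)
I/m = (1/3)L² = 0.1121 m²; d = L/2 = 0.29 m
T = 2π√(I/(mgd)) = 2π√(0.1121/(9.81×0.29)) = 1.247 s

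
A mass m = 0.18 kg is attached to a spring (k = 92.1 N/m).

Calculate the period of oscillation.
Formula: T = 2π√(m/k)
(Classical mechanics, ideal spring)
T = 2π√(m/k) = 2π√(0.18/92.1) = 0.2778 s; f = 1/T = 3.6 Hz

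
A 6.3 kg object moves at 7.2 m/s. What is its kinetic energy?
KE = ½mv² = ½×6.3×7.2² = 163.296 J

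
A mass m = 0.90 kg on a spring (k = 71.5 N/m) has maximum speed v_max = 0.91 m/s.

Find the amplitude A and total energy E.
½mv²_max = ½kA² → A = v_max√(m/k) = 0.91×√(0.9/71.5) = 0.1021 m = 10.21 cm
E = ½mv²_max = ½×0.9×0.91² = 0.3726 J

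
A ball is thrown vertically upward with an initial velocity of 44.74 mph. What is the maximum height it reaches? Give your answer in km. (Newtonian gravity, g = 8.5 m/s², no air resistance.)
h_max = v₀²/(2g) (with unit conversion) = 0.02353 km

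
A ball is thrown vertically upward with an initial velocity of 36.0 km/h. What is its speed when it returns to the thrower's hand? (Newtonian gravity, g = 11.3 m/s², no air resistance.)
By conservation of energy, the ball returns at the same speed = 36.0 km/h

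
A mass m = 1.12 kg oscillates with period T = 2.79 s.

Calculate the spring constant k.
T = 2π√(m/k) → k = m(2π/T)² = 1.12×(2π/2.79)² = 5.68 N/m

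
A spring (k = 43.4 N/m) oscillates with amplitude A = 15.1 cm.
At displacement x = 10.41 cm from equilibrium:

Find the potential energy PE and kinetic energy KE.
E_total = ½kA² = ½×43.4×(0.151)² = 0.4948 J
PE = ½kx² = ½×43.4×(0.1041)² = 0.2352 J
KE = E_total − PE = 0.2596 J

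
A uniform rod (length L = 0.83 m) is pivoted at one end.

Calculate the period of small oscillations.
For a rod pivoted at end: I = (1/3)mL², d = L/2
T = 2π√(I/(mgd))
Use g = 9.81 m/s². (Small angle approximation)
I/m = (1/3)L² = 0.2296 m²; d = L/2 = 0.415 m
T = 2π√(I/(mgd)) = 2π√(0.2296/(9.81×0.415)) = 1.492 s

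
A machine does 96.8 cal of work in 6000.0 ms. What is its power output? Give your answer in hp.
P = W/t = 405 J / 6 s = 67.5 W = 0.09052 hp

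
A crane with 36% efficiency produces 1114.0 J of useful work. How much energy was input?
W_in = W_out/η = 1114.0/0.36 = 3094.4 J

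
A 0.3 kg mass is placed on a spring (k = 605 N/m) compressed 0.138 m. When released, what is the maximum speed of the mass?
½kx² = ½mv² → v = x√(k/m) = 0.138×√(605/0.3) = 6.197 m/s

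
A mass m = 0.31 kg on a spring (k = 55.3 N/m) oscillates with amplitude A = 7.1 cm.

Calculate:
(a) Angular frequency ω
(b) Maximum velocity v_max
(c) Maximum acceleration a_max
ω = √(k/m) = √(55.3/0.31) = 13.36 rad/s
v_max = ωA = 13.36×0.071 = 0.9483 m/s
a_max = ω²A = 13.36²×0.071 = 12.67 m/s²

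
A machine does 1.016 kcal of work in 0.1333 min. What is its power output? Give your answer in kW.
P = W/t = 4251 J / 7.998 s = 531.5 W = 0.5315 kW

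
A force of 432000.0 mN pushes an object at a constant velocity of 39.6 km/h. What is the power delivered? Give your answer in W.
P = Fv = 432 N × 11 m/s = 4752 W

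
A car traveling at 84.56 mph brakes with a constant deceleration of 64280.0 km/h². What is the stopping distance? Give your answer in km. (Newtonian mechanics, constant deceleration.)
d = v₀² / (2a) (with unit conversion) = 0.1441 km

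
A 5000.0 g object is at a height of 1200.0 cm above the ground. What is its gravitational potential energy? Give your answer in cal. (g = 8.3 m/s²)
PE = mgh = 5 kg × 8.3 m/s² × 12 m = 498 J = 119.0 cal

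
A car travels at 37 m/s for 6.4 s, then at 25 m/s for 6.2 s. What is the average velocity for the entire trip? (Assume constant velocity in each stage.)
d₁ = v₁t₁ = 37 × 6.4 = 236.8 m
d₂ = v₂t₂ = 25 × 6.2 = 155 m
d_total = 391.8 m, t_total = 12.6 s
v_avg = d_total/t_total = 391.8/12.6 = 31.1 m/s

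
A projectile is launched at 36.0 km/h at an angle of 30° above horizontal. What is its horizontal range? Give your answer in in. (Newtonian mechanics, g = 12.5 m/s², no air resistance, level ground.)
R = v₀² sin(2θ) / g (with unit conversion) = 272.8 in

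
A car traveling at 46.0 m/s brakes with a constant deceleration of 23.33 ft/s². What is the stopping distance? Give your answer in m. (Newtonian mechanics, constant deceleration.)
d = v₀² / (2a) (with unit conversion) = 148.8 m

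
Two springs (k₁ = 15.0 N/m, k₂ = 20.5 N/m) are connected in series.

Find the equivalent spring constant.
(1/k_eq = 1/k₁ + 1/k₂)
1/k_eq = 1/15.0 + 1/20.5 = 0.11545; k_eq = 8.662 N/m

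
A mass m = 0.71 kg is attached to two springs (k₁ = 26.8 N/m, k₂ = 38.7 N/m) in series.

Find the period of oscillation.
k_eq = k₁k₂/(k₁+k₂) = 15.83 N/m
T = 2π√(m/k_eq) = 2π√(0.71/15.83) = 1.33 s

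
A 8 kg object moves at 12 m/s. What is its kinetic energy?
KE = ½mv² = ½×8×12² = 576.0 J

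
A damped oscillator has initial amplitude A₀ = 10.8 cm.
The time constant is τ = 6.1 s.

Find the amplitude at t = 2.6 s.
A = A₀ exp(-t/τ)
A = A₀ exp(−t/τ) = 10.8×exp(−2.6/6.1) = 7.052 cm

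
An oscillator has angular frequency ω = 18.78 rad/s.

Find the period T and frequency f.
T = 2π/ω = 2π/18.78 = 0.3346 s; f = ω/2π = 2.989 Hz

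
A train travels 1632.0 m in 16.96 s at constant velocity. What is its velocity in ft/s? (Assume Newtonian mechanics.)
v = d/t (with unit conversion) = 315.7 ft/s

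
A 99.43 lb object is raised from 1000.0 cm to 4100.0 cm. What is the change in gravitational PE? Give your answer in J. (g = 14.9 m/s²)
ΔPE = mg(h₂ − h₁) = 45.1 kg × 14.9 m/s² × (41 − 10) m = 2.083e+04 J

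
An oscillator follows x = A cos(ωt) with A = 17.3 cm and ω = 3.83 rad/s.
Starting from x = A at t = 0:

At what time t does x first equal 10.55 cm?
cos(ωt) = x/A = 10.55/17.3 = 0.6098
ωt = arccos(0.6098) = 0.915 rad
t = 0.915/3.83 = 0.2389 s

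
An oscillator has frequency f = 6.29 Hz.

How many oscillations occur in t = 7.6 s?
n = f×t = 6.29×7.6 = 47.8 oscillations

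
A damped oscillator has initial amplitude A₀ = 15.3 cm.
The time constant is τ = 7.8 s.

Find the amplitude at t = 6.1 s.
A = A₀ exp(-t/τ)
A = A₀ exp(−t/τ) = 15.3×exp(−6.1/7.8) = 6.999 cm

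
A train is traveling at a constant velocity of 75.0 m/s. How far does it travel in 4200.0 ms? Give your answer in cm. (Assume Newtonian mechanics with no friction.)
d = vt (with unit conversion) = 31500.0 cm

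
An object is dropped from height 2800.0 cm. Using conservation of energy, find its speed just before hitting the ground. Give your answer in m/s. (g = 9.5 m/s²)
mgh = ½mv² → v = √(2gh) = √(2×9.5×28) = 23.07 m/s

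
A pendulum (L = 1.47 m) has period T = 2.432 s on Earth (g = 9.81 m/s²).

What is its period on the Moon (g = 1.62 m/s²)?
T = 2π√(L/g), so T_moon/T_earth = √(g_earth/g_moon)
T_moon = 2π√(1.47/1.62) = 5.985 s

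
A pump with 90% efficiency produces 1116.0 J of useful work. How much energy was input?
W_in = W_out/η = 1116.0/0.9 = 1240.0 J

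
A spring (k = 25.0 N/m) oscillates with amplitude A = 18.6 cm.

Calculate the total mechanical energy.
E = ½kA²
E = ½kA² = ½×25.0×(0.186)² = 0.4325 J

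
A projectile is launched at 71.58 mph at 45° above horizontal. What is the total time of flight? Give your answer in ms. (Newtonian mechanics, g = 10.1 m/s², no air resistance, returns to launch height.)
T = 2v₀sin(θ)/g (with unit conversion) = 4481.0 ms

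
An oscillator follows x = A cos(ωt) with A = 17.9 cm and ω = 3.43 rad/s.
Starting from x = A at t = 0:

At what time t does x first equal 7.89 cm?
cos(ωt) = x/A = 7.89/17.9 = 0.4408
ωt = arccos(0.4408) = 1.114 rad
t = 1.114/3.43 = 0.3249 s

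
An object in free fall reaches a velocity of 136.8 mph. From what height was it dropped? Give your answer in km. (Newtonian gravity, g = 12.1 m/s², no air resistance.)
h = v²/(2g) (with unit conversion) = 0.1545 km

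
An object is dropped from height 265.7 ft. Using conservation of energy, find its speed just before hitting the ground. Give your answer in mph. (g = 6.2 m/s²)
mgh = ½mv² → v = √(2gh) = √(2×6.2×80.99) = 31.69 m/s = 70.89 mph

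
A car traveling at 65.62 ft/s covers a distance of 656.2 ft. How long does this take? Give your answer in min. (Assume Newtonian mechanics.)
t = d/v (with unit conversion) = 0.1667 min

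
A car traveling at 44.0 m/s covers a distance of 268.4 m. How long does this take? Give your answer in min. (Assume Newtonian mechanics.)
t = d/v (with unit conversion) = 0.1017 min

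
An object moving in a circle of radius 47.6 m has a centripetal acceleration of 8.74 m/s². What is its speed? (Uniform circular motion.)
v = √(a_c × r) = √(8.74 × 47.6) = 20.4 m/s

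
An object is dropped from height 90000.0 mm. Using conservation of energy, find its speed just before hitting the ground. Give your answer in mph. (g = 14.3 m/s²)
mgh = ½mv² → v = √(2gh) = √(2×14.3×90) = 50.73 m/s = 113.5 mph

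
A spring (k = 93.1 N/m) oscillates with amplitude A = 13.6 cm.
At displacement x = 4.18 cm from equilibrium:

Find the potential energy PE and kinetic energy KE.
E_total = ½kA² = ½×93.1×(0.136)² = 0.861 J
PE = ½kx² = ½×93.1×(0.0418)² = 0.08133 J
KE = E_total − PE = 0.7797 J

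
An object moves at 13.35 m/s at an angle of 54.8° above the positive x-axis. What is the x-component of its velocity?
vₓ = v cos(θ) = 13.35 × cos(54.8°) = 7.7 m/s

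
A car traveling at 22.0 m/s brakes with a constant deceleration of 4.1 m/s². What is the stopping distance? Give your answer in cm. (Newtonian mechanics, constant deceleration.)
d = v₀² / (2a) (with unit conversion) = 5902.0 cm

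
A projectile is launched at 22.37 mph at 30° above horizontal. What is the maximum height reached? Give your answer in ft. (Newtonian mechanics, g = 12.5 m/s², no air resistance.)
H = v₀²sin²(θ)/(2g) (with unit conversion) = 3.281 ft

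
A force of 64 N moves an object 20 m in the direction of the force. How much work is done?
W = Fd = 64×20 = 1280.0 J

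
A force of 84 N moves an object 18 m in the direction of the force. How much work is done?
W = Fd = 84×18 = 1512.0 J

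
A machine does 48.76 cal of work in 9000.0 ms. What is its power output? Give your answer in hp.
P = W/t = 204 J / 9 s = 22.67 W = 0.0304 hp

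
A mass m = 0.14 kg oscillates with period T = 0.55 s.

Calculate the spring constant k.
T = 2π√(m/k) → k = m(2π/T)² = 0.14×(2π/0.55)² = 18.27 N/m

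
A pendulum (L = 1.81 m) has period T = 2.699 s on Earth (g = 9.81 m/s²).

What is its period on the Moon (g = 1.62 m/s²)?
T = 2π√(L/g), so T_moon/T_earth = √(g_earth/g_moon)
T_moon = 2π√(1.81/1.62) = 6.641 s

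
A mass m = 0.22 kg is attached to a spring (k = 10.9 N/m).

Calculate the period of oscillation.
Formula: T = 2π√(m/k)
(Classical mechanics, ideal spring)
T = 2π√(m/k) = 2π√(0.22/10.9) = 0.8926 s; f = 1/T = 1.12 Hz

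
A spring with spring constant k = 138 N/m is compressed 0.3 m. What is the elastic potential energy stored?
PE = ½kx² = ½×138×0.3² = 6.21 J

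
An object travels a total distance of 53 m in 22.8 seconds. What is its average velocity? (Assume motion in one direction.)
v_avg = Δd / Δt = 53 / 22.8 = 2.32 m/s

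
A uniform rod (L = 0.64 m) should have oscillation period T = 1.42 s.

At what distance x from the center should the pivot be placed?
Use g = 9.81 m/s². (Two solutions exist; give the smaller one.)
T = 2π√((L²/12 + x²)/(gx)). Let c = T²g/(4π²) = 0.5011.
x² − cx + L²/12 = 0 → x = (c − √(c² − L²/3))/2 = 0.08132 m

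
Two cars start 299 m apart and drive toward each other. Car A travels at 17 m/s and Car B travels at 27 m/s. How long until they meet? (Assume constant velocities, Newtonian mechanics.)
Combined speed: v_combined = 17 + 27 = 44 m/s
Time to meet: t = d/44 = 299/44 = 6.8 s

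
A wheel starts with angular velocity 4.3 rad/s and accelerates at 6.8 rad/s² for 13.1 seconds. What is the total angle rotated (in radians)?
θ = ω₀t + ½αt² = 4.3×13.1 + ½×6.8×13.1² = 639.8 rad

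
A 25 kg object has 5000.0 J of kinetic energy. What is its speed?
KE = ½mv² → v = √(2KE/m) = √(2×5000.0/25) = 20.0 m/s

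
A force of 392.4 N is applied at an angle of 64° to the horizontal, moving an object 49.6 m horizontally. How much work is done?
W = Fd cosθ = 392.4×49.6×cos(64°) = 8532.0 J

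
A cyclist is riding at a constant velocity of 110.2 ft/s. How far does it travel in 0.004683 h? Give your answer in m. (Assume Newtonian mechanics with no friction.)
d = vt (with unit conversion) = 566.3 m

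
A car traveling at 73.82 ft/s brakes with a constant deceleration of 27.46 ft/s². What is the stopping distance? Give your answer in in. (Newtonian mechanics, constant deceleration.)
d = v₀² / (2a) (with unit conversion) = 1191.0 in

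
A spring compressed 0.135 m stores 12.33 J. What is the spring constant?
PE = ½kx² → k = 2PE/x² = 2×12.33/0.135² = 1353.0 N/m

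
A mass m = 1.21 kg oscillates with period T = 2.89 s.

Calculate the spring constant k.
T = 2π√(m/k) → k = m(2π/T)² = 1.21×(2π/2.89)² = 5.719 N/m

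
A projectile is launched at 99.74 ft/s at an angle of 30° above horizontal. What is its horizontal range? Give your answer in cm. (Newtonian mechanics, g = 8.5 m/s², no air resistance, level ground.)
R = v₀² sin(2θ) / g (with unit conversion) = 9416.0 cm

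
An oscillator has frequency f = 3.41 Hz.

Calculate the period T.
T = 1/f = 1/3.41 = 0.2933 s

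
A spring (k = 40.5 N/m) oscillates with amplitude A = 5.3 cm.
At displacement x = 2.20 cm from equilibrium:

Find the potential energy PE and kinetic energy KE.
E_total = ½kA² = ½×40.5×(0.053)² = 0.05688 J
PE = ½kx² = ½×40.5×(0.022)² = 0.009801 J
KE = E_total − PE = 0.04708 J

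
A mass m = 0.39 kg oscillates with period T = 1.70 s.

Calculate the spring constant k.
T = 2π√(m/k) → k = m(2π/T)² = 0.39×(2π/1.7)² = 5.328 N/m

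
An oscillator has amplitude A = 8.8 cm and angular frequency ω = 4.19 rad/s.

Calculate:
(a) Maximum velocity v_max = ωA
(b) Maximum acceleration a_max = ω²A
v_max = ωA = 4.19×0.088 = 0.3687 m/s
a_max = ω²A = 4.19²×0.088 = 1.545 m/s²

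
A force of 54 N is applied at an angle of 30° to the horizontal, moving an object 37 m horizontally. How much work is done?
W = Fd cosθ = 54×37×cos(30°) = 1730.3 J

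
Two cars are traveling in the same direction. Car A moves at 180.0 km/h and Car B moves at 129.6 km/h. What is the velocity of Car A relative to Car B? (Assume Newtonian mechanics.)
v_rel = v_A - v_B = 180.0 - 129.6 = 50.4 km/h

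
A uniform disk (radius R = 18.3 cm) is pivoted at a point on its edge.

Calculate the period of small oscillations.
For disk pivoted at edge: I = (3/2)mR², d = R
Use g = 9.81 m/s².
I/m = (3/2)R² = 0.05023 m²; d = R = 0.183 m
T = 2π√((3/2)R²/(gR)) = 2π√(3R/(2g)) = 1.051 s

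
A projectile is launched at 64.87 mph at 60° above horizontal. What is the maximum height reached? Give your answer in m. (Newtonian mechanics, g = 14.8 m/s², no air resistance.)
H = v₀²sin²(θ)/(2g) (with unit conversion) = 21.31 m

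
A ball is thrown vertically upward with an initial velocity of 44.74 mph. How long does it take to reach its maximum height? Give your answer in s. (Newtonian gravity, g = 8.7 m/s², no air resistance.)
t_up = v₀/g (with unit conversion) = 2.299 s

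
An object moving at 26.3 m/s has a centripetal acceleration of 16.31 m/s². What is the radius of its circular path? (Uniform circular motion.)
r = v²/a_c = 26.3²/16.31 = 42.41 m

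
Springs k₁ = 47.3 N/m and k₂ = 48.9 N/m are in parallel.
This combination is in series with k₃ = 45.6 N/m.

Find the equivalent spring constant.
k₁₂ = k₁ + k₂ = 96.2 N/m (parallel)
1/k_eq = 1/k₁₂ + 1/k₃ → k_eq = 30.94 N/m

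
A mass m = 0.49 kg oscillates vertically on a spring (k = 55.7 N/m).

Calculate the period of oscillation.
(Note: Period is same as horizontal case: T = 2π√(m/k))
T = 2π√(m/k) = 2π√(0.49/55.7) = 0.5893 s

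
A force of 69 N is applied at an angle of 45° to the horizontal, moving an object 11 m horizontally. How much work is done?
W = Fd cosθ = 69×11×cos(45°) = 536.69 J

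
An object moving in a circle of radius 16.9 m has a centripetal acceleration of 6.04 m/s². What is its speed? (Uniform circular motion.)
v = √(a_c × r) = √(6.04 × 16.9) = 10.1 m/s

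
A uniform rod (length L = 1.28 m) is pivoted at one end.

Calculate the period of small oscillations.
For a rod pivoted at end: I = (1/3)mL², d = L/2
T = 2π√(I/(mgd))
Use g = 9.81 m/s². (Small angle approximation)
I/m = (1/3)L² = 0.5461 m²; d = L/2 = 0.64 m
T = 2π√(I/(mgd)) = 2π√(0.5461/(9.81×0.64)) = 1.853 s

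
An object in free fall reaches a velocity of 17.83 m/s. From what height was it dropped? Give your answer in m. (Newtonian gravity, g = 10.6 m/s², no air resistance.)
h = v²/(2g) = 15.0 m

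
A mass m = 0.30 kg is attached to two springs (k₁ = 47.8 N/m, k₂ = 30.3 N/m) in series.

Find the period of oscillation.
k_eq = k₁k₂/(k₁+k₂) = 18.54 N/m
T = 2π√(m/k_eq) = 2π√(0.3/18.54) = 0.7992 s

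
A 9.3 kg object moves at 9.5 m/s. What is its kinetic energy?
KE = ½mv² = ½×9.3×9.5² = 419.6625 J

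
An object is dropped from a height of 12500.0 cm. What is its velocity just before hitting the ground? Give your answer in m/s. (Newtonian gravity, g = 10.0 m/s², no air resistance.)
v = √(2gh) (with unit conversion) = 50.0 m/s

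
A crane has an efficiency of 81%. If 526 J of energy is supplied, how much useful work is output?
W_out = η × W_in = 0.81 × 526 = 426.06 J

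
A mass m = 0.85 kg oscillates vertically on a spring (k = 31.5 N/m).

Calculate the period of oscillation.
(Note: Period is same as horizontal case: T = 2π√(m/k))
T = 2π√(m/k) = 2π√(0.85/31.5) = 1.032 s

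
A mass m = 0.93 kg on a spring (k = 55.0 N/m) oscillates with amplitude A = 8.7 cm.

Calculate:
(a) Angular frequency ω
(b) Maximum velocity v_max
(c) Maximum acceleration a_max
ω = √(k/m) = √(55.0/0.93) = 7.69 rad/s
v_max = ωA = 7.69×0.087 = 0.6691 m/s
a_max = ω²A = 7.69²×0.087 = 5.145 m/s²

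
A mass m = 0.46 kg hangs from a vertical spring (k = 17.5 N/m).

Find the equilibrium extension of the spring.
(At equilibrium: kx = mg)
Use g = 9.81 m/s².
x_eq = mg/k = 0.46×9.81/17.5 = 0.2579 m = 25.79 cm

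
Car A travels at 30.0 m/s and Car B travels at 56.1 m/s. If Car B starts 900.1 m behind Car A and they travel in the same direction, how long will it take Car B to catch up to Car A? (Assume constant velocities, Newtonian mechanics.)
Relative speed: v_rel = 56.1 - 30.0 = 26.1 m/s
Time to catch: t = d₀/v_rel = 900.1/26.1 = 34.49 s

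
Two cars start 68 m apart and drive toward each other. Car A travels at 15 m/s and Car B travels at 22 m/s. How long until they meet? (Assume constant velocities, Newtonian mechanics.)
Combined speed: v_combined = 15 + 22 = 37 m/s
Time to meet: t = d/37 = 68/37 = 1.84 s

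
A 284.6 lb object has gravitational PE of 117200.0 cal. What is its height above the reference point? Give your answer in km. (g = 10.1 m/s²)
PE = mgh → h = PE/(mg) = 4.904e+05 J / (129.1 kg × 10.1 m/s²) = 376.1 m = 0.3761 km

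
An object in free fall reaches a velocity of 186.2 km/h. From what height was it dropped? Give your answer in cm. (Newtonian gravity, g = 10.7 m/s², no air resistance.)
h = v²/(2g) (with unit conversion) = 12500.0 cm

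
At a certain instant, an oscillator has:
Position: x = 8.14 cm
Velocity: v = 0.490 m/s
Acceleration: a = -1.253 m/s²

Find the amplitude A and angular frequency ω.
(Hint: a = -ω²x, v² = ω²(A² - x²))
a = −ω²x → ω = √(|a|/x) = √(1.253/0.0814) = 3.923 rad/s
v² = ω²(A² − x²) → A = √(x² + v²/ω²) = √(0.0814² + 0.49²/3.923²) = 0.1491 m = 14.91 cm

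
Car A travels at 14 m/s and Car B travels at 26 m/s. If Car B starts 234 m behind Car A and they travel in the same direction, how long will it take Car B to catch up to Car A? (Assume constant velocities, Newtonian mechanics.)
Relative speed: v_rel = 26 - 14 = 12 m/s
Time to catch: t = d₀/v_rel = 234/12 = 19.5 s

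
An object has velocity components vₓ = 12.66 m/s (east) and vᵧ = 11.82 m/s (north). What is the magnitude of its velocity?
|v| = √(vₓ² + vᵧ²) = √(12.66² + 11.82²) = √(299.988) = 17.32 m/s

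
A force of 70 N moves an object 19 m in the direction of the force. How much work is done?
W = Fd = 70×19 = 1330.0 J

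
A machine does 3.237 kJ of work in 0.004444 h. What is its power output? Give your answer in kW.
P = W/t = 3237 J / 16 s = 202.3 W = 0.2023 kW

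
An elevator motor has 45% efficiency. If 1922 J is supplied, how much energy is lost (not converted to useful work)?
W_out = η × W_in = 0.45×1922 = 864.9 J
W_lost = W_in − W_out = 1922 − 864.9 = 1057.1 J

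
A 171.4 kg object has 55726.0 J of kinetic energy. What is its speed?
KE = ½mv² → v = √(2KE/m) = √(2×55726.0/171.4) = 25.5 m/s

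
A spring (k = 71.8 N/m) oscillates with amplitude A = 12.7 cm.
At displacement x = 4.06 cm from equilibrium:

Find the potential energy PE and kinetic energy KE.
E_total = ½kA² = ½×71.8×(0.127)² = 0.579 J
PE = ½kx² = ½×71.8×(0.0406)² = 0.05918 J
KE = E_total − PE = 0.5199 J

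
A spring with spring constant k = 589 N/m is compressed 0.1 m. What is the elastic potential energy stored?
PE = ½kx² = ½×589×0.1² = 2.945 J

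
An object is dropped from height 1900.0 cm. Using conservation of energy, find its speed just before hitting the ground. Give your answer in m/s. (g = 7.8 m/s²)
mgh = ½mv² → v = √(2gh) = √(2×7.8×19) = 17.22 m/s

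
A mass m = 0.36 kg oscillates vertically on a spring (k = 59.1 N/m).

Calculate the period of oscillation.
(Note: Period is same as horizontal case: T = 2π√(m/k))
T = 2π√(m/k) = 2π√(0.36/59.1) = 0.4904 s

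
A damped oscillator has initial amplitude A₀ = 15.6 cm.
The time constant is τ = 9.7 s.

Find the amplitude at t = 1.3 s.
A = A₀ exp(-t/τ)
A = A₀ exp(−t/τ) = 15.6×exp(−1.3/9.7) = 13.64 cm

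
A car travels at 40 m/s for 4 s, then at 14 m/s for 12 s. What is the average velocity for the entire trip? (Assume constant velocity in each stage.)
d₁ = v₁t₁ = 40 × 4 = 160 m
d₂ = v₂t₂ = 14 × 12 = 168 m
d_total = 328 m, t_total = 16 s
v_avg = d_total/t_total = 328/16 = 20.5 m/s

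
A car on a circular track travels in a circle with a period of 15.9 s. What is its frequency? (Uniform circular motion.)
f = 1/T = 1/15.9 = 0.0629 Hz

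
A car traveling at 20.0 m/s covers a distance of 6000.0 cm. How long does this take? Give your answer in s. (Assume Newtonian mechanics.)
t = d/v (with unit conversion) = 3.0 s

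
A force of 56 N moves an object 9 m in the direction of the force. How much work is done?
W = Fd = 56×9 = 504.0 J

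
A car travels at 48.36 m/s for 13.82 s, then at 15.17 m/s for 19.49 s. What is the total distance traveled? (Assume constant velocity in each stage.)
d₁ = v₁t₁ = 48.36 × 13.82 = 668.335 m
d₂ = v₂t₂ = 15.17 × 19.49 = 295.663 m
d_total = 668.335 + 295.663 = 964.0 m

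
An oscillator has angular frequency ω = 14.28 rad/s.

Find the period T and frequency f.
T = 2π/ω = 2π/14.28 = 0.44 s; f = ω/2π = 2.273 Hz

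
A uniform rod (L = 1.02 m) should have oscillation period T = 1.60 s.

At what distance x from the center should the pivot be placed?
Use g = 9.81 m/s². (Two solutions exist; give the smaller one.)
T = 2π√((L²/12 + x²)/(gx)). Let c = T²g/(4π²) = 0.6361.
x² − cx + L²/12 = 0 → x = (c − √(c² − L²/3))/2 = 0.1978 m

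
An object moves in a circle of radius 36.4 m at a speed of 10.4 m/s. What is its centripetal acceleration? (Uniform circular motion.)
a_c = v²/r = 10.4²/36.4 = 108.16/36.4 = 2.97 m/s²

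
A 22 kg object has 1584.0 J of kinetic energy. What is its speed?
KE = ½mv² → v = √(2KE/m) = √(2×1584.0/22) = 12.0 m/s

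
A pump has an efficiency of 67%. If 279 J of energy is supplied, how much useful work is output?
W_out = η × W_in = 0.67 × 279 = 186.93 J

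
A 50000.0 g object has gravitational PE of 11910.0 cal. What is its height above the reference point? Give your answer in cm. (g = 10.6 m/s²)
PE = mgh → h = PE/(mg) = 4.983e+04 J / (50 kg × 10.6 m/s²) = 94.02 m = 9402.0 cm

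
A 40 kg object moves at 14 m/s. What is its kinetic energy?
KE = ½mv² = ½×40×14² = 3920.0 J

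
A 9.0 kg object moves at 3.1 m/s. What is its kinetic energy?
KE = ½mv² = ½×9.0×3.1² = 43.245 J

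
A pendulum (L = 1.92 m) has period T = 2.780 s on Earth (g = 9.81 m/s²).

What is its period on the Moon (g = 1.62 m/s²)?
T = 2π√(L/g), so T_moon/T_earth = √(g_earth/g_moon)
T_moon = 2π√(1.92/1.62) = 6.84 s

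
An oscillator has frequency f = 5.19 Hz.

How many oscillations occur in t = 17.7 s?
n = f×t = 5.19×17.7 = 91.86 oscillations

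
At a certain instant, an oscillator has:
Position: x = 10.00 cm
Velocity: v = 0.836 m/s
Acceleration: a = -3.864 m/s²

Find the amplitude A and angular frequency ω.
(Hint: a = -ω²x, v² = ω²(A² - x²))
a = −ω²x → ω = √(|a|/x) = √(3.864/0.1) = 6.216 rad/s
v² = ω²(A² − x²) → A = √(x² + v²/ω²) = √(0.1² + 0.836²/6.216²) = 0.1676 m = 16.76 cm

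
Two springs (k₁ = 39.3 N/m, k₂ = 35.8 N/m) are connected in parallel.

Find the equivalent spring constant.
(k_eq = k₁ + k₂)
k_eq = k₁ + k₂ = 39.3 + 35.8 = 75.1 N/m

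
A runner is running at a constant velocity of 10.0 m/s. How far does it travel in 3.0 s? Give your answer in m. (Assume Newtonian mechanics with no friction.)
d = vt = 30.0 m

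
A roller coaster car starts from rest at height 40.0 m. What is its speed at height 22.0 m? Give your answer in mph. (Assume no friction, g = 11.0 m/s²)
mgh₁ = ½mv₂² + mgh₂ → v₂ = √(2g(h₁−h₂)) = √(2×11.0×(40−22)) = 19.9 m/s = 44.51 mph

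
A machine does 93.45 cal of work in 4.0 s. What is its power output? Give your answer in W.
P = W/t = 391 J / 4 s = 97.75 W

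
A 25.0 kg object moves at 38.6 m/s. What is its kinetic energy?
KE = ½mv² = ½×25.0×38.6² = 18624.5 J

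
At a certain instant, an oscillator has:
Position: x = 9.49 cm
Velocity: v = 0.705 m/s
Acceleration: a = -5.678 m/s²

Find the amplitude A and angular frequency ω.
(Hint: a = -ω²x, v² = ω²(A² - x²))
a = −ω²x → ω = √(|a|/x) = √(5.678/0.0949) = 7.735 rad/s
v² = ω²(A² − x²) → A = √(x² + v²/ω²) = √(0.0949² + 0.705²/7.735²) = 0.1316 m = 13.16 cm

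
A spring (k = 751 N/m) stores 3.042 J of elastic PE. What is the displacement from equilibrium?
PE = ½kx² → x = √(2PE/k) = √(2×3.042/751) = 0.09001 m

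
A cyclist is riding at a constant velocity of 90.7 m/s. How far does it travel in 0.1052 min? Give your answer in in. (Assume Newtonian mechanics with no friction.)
d = vt (with unit conversion) = 22540.0 in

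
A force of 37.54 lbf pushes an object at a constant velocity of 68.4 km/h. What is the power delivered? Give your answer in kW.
P = Fv = 167 N × 19 m/s = 3173 W = 3.173 kW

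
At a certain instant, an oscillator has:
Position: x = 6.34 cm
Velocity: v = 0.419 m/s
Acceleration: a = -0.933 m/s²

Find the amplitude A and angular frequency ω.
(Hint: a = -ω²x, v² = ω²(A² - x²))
a = −ω²x → ω = √(|a|/x) = √(0.933/0.0634) = 3.836 rad/s
v² = ω²(A² − x²) → A = √(x² + v²/ω²) = √(0.0634² + 0.419²/3.836²) = 0.1263 m = 12.63 cm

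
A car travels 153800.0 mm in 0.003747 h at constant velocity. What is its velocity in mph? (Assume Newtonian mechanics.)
v = d/t (with unit conversion) = 25.5 mph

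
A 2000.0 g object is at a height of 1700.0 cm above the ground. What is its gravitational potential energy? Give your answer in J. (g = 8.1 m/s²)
PE = mgh = 2 kg × 8.1 m/s² × 17 m = 275.4 J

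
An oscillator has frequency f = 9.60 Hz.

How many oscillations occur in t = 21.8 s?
n = f×t = 9.6×21.8 = 209.3 oscillations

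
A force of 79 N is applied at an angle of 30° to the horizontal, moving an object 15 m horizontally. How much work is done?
W = Fd cosθ = 79×15×cos(30°) = 1026.2 J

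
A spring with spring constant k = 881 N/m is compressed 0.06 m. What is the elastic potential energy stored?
PE = ½kx² = ½×881×0.06² = 1.586 J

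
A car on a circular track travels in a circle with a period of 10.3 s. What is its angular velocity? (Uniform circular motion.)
ω = 2π/T = 2π/10.3 = 0.61 rad/s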